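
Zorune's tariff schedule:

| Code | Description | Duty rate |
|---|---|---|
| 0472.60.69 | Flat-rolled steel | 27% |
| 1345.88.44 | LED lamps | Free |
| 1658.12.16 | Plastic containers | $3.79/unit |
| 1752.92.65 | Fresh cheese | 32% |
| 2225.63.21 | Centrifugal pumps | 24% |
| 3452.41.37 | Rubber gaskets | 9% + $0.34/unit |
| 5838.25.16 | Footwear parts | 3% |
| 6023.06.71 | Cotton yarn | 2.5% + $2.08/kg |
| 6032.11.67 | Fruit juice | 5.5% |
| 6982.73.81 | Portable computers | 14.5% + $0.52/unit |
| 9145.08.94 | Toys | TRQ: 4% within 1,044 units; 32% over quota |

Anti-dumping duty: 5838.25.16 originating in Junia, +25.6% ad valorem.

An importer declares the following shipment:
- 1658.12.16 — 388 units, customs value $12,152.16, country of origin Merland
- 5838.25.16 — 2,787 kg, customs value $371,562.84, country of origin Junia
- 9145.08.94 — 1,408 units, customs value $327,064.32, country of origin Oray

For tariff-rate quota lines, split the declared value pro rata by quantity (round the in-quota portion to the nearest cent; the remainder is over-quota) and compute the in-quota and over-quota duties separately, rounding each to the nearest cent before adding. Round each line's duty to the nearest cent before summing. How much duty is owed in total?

Line 1 (1658.12.16, Merland, 388 units, $12,152.16):
Base rate for 1658.12.16 is $3.79/unit.
Duty = 388 × $3.79 = $1,470.52.
Line 2 (5838.25.16, Junia, 2,787 kg, $371,562.84):
Base rate for 5838.25.16 is 3%.
Additional duty on 5838.25.16 from Junia: +25.6%. Applied ad valorem rate: 3% + 25.6% = 28.6%.
Duty = $371,562.84 × 28.6% = $106,266.97.
Line 3 (9145.08.94, Oray, 1,408 units, $327,064.32):
Code 9145.08.94 is under a tariff-rate quota (threshold 1,044 units). In-quota: 1,044 units at 4%; over-quota: 364 units at 32%.
Pro-rata value split: in-quota = $327,064.32 × 1,044/1,408 = $242,510.76; over-quota = $327,064.32 − $242,510.76 = $84,553.56.
In-quota duty = $242,510.76 × 4% = $9,700.43. Over-quota duty = $84,553.56 × 32% = $27,057.14.
Line duty = $9,700.43 + $27,057.14 = $36,757.57.
Total = $1,470.52 + $106,266.97 + $36,757.57 = $144,495.06.

$144,495.06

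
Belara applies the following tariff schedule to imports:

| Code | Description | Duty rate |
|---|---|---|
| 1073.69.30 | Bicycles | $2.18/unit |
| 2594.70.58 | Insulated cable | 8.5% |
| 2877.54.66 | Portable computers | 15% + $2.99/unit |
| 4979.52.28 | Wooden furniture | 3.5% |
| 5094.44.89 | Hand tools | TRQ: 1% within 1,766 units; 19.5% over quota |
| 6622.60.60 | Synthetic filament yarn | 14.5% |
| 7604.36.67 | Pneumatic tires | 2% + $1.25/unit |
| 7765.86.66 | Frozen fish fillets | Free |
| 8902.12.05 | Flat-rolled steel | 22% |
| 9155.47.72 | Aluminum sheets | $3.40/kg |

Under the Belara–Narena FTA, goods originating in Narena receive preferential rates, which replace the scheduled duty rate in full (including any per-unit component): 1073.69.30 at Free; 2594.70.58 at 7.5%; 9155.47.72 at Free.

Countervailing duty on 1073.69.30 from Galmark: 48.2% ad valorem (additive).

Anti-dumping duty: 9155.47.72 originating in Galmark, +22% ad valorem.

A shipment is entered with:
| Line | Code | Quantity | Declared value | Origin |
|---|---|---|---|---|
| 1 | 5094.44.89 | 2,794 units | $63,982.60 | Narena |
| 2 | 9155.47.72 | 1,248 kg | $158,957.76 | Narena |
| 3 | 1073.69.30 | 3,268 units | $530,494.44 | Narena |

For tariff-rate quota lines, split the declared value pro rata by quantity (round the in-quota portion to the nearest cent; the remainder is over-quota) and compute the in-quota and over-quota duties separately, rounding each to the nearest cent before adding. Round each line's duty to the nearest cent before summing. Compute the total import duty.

$4,994.94

Line 1 (5094.44.89, Narena, 2,794 units, $63,982.60):
Code 5094.44.89 is under a tariff-rate quota (threshold 1,766 units). In-quota: 1,766 units at 1%; over-quota: 1,028 units at 19.5%.
Pro-rata value split: in-quota = $63,982.60 × 1,766/2,794 = $40,441.40; over-quota = $63,982.60 − $40,441.40 = $23,541.20.
In-quota duty = $40,441.40 × 1% = $404.41. Over-quota duty = $23,541.20 × 19.5% = $4,590.53.
Line duty = $404.41 + $4,590.53 = $4,994.94.
Line 2 (9155.47.72, Narena, 1,248 kg, $158,957.76):
Base rate for 9155.47.72 is $3.40/kg.
Origin Narena qualifies under the Belara–Narena agreement and 9155.47.72 is covered: preferential rate Free applies instead.
The additional-duty order on 9155.47.72 targets Galmark, not Narena; it does not apply.
Duty = $158,957.76 × 0% = $0.00.
Line 3 (1073.69.30, Narena, 3,268 units, $530,494.44):
Base rate for 1073.69.30 is $2.18/unit.
Origin Narena qualifies under the Belara–Narena agreement and 1073.69.30 is covered: preferential rate Free applies instead.
The additional-duty order on 1073.69.30 targets Galmark, not Narena; it does not apply.
Duty = $530,494.44 × 0% = $0.00.
Total = $4,994.94 + $0.00 + $0.00 = $4,994.94.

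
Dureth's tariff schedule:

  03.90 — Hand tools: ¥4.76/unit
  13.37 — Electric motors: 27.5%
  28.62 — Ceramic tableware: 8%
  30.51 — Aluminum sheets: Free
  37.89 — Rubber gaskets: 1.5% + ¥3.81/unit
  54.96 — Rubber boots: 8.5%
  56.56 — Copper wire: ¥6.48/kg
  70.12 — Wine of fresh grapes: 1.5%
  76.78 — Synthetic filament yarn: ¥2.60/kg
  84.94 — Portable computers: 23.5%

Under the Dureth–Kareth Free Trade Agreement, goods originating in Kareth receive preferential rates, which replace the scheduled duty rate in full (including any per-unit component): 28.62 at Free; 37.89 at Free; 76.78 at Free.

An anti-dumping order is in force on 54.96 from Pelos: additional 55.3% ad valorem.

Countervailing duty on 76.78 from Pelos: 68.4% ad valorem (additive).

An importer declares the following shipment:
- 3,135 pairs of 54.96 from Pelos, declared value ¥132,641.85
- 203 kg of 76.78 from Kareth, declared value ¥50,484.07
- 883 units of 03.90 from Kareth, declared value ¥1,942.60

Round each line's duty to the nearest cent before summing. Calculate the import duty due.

¥88,828.58

Line 1 (54.96, Pelos, 3,135 pairs, ¥132,641.85):
Base rate for 54.96 is 8.5%.
Additional duty on 54.96 from Pelos: +55.3%. Applied ad valorem rate: 8.5% + 55.3% = 63.8%.
Duty = ¥132,641.85 × 63.8% = ¥84,625.50.
Line 2 (76.78, Kareth, 203 kg, ¥50,484.07):
Base rate for 76.78 is ¥2.60/kg.
Origin Kareth qualifies under the Dureth–Kareth agreement and 76.78 is covered: preferential rate Free applies instead.
The additional-duty order on 76.78 targets Pelos, not Kareth; it does not apply.
Duty = ¥50,484.07 × 0% = ¥0.00.
Line 3 (03.90, Kareth, 883 units, ¥1,942.60):
Base rate for 03.90 is ¥4.76/unit.
Origin Kareth is the FTA partner but 03.90 is not on the preference list; base rate stands.
Duty = 883 × ¥4.76 = ¥4,203.08.
Total = ¥84,625.50 + ¥0.00 + ¥4,203.08 = ¥88,828.58.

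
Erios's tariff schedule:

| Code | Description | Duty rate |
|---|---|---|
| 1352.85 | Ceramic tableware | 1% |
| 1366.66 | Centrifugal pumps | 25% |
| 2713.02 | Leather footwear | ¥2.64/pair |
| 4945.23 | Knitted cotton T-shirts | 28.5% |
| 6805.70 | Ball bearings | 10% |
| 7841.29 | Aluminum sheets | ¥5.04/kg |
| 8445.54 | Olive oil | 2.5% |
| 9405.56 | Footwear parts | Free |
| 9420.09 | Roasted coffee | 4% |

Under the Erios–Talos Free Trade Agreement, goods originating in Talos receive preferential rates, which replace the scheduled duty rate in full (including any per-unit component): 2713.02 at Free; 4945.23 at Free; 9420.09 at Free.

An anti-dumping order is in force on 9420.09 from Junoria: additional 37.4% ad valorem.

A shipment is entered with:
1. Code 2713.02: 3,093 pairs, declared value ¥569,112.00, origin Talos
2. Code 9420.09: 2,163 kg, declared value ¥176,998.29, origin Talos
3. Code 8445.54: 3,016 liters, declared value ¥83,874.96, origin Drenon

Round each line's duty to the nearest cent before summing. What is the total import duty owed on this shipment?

¥2,096.87

Line 1 (2713.02, Talos, 3,093 pairs, ¥569,112.00):
Base rate for 2713.02 is ¥2.64/pair.
Origin Talos qualifies under the Erios–Talos agreement and 2713.02 is covered: preferential rate Free applies instead.
Duty = ¥569,112.00 × 0% = ¥0.00.
Line 2 (9420.09, Talos, 2,163 kg, ¥176,998.29):
Base rate for 9420.09 is 4%.
Origin Talos qualifies under the Erios–Talos agreement and 9420.09 is covered: preferential rate Free applies instead.
The additional-duty order on 9420.09 targets Junoria, not Talos; it does not apply.
Duty = ¥176,998.29 × 0% = ¥0.00.
Line 3 (8445.54, Drenon, 3,016 liters, ¥83,874.96):
Base rate for 8445.54 is 2.5%.
Duty = ¥83,874.96 × 2.5% = ¥2,096.87.
Total = ¥0.00 + ¥0.00 + ¥2,096.87 = ¥2,096.87.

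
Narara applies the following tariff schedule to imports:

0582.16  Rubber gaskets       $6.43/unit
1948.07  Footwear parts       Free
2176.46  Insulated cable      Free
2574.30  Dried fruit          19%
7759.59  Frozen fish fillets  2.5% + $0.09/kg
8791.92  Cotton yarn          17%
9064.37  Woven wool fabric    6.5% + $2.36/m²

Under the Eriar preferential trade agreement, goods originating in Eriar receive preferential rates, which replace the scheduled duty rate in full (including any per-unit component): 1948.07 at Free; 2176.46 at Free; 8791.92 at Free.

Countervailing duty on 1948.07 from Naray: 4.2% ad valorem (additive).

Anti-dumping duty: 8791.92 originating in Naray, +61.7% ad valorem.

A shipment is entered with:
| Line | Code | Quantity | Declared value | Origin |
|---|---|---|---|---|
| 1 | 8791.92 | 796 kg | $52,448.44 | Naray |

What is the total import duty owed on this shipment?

$41,276.92

Line 1 (8791.92, Naray, 796 kg, $52,448.44):
Base rate for 8791.92 is 17%.
8791.92 has an FTA preferential rate, but origin Naray is not Eriar; base rate stands.
Additional duty on 8791.92 from Naray: +61.7%. Applied ad valorem rate: 17% + 61.7% = 78.7%.
Duty = $52,448.44 × 78.7% = $41,276.92.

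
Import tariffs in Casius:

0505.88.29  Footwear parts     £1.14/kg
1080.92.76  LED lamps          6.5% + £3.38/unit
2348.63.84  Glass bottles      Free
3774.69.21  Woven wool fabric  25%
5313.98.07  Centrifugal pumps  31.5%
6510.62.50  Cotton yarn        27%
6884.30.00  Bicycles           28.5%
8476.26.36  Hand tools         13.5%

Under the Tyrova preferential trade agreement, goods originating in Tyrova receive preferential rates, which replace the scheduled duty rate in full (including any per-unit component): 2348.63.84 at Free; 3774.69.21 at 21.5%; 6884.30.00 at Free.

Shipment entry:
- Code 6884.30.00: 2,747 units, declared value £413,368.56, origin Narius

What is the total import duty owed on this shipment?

Line 1 (6884.30.00, Narius, 2,747 units, £413,368.56):
Base rate for 6884.30.00 is 28.5%.
6884.30.00 has an FTA preferential rate, but origin Narius is not Tyrova; base rate stands.
Duty = £413,368.56 × 28.5% = £117,810.04.

£117,810.04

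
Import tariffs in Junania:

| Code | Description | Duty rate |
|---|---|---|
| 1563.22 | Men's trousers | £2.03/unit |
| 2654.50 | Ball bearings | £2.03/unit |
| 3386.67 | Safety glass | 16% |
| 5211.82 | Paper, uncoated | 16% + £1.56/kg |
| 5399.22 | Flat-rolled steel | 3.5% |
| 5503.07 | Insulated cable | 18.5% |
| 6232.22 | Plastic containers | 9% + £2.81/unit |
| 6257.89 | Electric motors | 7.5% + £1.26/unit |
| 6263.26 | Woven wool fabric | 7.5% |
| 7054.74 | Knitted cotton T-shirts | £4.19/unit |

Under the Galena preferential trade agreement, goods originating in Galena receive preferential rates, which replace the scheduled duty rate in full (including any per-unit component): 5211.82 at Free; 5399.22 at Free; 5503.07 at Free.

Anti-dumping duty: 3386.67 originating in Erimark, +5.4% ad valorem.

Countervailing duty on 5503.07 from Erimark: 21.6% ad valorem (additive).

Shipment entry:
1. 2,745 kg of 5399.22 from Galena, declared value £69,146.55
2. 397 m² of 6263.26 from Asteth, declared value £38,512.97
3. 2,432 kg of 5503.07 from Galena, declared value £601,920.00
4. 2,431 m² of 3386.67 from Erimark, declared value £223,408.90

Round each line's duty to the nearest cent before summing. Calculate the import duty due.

£50,697.97

Line 1 (5399.22, Galena, 2,745 kg, £69,146.55):
Base rate for 5399.22 is 3.5%.
Origin Galena qualifies under the Junania–Galena agreement and 5399.22 is covered: preferential rate Free applies instead.
Duty = £69,146.55 × 0% = £0.00.
Line 2 (6263.26, Asteth, 397 m², £38,512.97):
Base rate for 6263.26 is 7.5%.
Duty = £38,512.97 × 7.5% = £2,888.47.
Line 3 (5503.07, Galena, 2,432 kg, £601,920.00):
Base rate for 5503.07 is 18.5%.
Origin Galena qualifies under the Junania–Galena agreement and 5503.07 is covered: preferential rate Free applies instead.
The additional-duty order on 5503.07 targets Erimark, not Galena; it does not apply.
Duty = £601,920.00 × 0% = £0.00.
Line 4 (3386.67, Erimark, 2,431 m², £223,408.90):
Base rate for 3386.67 is 16%.
Additional duty on 3386.67 from Erimark: +5.4%. Applied ad valorem rate: 16% + 5.4% = 21.4%.
Duty = £223,408.90 × 21.4% = £47,809.50.
Total = £0.00 + £2,888.47 + £0.00 + £47,809.50 = £50,697.97.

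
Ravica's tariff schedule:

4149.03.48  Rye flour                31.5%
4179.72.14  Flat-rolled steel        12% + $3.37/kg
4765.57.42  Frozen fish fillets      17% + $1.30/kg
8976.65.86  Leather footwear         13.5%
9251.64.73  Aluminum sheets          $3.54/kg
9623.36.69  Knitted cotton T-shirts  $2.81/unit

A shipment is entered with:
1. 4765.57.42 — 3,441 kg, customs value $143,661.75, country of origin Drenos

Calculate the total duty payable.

Line 1 (4765.57.42, Drenos, 3,441 kg, $143,661.75):
Base rate for 4765.57.42 is 17% + $1.30/kg.
Duty = $143,661.75 × 17% + 3,441 × $1.30 = $28,895.80.

$28,895.80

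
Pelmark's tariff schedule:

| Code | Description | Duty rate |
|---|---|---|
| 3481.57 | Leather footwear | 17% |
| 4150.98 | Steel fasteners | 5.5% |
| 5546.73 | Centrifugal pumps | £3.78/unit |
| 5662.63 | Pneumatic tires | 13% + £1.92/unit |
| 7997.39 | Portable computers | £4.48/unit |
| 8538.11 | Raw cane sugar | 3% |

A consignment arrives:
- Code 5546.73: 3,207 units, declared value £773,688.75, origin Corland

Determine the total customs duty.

£12,122.46

Line 1 (5546.73, Corland, 3,207 units, £773,688.75):
Base rate for 5546.73 is £3.78/unit.
Duty = 3,207 × £3.78 = £12,122.46.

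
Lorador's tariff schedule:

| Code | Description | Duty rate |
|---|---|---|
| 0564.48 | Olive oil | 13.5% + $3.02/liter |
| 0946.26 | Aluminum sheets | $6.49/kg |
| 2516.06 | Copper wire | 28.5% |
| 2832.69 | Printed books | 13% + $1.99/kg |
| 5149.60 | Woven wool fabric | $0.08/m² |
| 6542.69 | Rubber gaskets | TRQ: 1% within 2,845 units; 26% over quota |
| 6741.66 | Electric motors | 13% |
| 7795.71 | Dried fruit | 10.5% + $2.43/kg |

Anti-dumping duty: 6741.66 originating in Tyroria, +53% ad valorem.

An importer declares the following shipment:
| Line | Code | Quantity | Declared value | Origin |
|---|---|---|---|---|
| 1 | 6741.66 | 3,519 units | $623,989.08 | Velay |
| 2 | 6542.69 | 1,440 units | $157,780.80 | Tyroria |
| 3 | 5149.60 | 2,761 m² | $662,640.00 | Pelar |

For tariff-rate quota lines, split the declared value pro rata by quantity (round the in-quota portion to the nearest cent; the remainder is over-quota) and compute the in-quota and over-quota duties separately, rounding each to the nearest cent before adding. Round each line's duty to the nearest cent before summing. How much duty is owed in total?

$82,917.27

Line 1 (6741.66, Velay, 3,519 units, $623,989.08):
Base rate for 6741.66 is 13%.
The additional-duty order on 6741.66 targets Tyroria, not Velay; it does not apply.
Duty = $623,989.08 × 13% = $81,118.58.
Line 2 (6542.69, Tyroria, 1,440 units, $157,780.80):
Code 6542.69 is under a tariff-rate quota (threshold 2,845 units). Quantity 1,440 units is within the quota, so the in-quota rate 1% applies to the full value.
Duty = $157,780.80 × 1% = $1,577.81.
Line 3 (5149.60, Pelar, 2,761 m², $662,640.00):
Base rate for 5149.60 is $0.08/m².
Duty = 2,761 × $0.08 = $220.88.
Total = $81,118.58 + $1,577.81 + $220.88 = $82,917.27.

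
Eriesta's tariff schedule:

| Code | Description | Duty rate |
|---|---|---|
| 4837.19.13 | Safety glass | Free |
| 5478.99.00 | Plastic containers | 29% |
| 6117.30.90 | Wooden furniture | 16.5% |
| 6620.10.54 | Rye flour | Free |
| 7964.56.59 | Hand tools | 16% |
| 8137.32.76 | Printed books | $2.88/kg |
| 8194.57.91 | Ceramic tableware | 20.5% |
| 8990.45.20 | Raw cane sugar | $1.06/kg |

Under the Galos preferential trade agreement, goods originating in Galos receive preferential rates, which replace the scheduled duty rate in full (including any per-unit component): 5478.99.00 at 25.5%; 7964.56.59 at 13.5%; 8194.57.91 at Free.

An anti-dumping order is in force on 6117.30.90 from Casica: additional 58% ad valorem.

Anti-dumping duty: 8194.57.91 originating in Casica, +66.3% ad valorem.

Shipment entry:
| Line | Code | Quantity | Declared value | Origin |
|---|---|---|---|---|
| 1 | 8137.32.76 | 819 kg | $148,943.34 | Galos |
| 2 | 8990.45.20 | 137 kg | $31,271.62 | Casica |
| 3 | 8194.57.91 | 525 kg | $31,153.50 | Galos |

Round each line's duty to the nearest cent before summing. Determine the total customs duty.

Line 1 (8137.32.76, Galos, 819 kg, $148,943.34):
Base rate for 8137.32.76 is $2.88/kg.
Origin Galos is the FTA partner but 8137.32.76 is not on the preference list; base rate stands.
Duty = 819 × $2.88 = $2,358.72.
Line 2 (8990.45.20, Casica, 137 kg, $31,271.62):
Base rate for 8990.45.20 is $1.06/kg.
Duty = 137 × $1.06 = $145.22.
Line 3 (8194.57.91, Galos, 525 kg, $31,153.50):
Base rate for 8194.57.91 is 20.5%.
Origin Galos qualifies under the Eriesta–Galos agreement and 8194.57.91 is covered: preferential rate Free applies instead.
The additional-duty order on 8194.57.91 targets Casica, not Galos; it does not apply.
Duty = $31,153.50 × 0% = $0.00.
Total = $2,358.72 + $145.22 + $0.00 = $2,503.94.

$2,503.94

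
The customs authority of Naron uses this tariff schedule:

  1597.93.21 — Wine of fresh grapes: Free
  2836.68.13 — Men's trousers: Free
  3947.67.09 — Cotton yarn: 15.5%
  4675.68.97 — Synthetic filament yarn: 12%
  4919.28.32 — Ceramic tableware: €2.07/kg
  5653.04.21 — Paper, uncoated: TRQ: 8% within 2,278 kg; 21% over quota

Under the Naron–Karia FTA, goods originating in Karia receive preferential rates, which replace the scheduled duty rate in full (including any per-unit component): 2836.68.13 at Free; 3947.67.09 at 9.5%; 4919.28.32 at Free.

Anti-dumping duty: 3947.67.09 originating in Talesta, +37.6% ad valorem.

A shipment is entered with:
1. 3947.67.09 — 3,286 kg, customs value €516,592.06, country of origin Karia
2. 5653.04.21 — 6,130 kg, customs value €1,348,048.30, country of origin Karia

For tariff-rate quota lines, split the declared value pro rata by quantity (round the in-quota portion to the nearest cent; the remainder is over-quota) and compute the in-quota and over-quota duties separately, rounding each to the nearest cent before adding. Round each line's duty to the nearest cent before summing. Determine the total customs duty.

€267,042.25

Line 1 (3947.67.09, Karia, 3,286 kg, €516,592.06):
Base rate for 3947.67.09 is 15.5%.
Origin Karia qualifies under the Naron–Karia agreement and 3947.67.09 is covered: preferential rate 9.5% applies instead.
The additional-duty order on 3947.67.09 targets Talesta, not Karia; it does not apply.
Duty = €516,592.06 × 9.5% = €49,076.25.
Line 2 (5653.04.21, Karia, 6,130 kg, €1,348,048.30):
Code 5653.04.21 is under a tariff-rate quota (threshold 2,278 kg). In-quota: 2,278 kg at 8%; over-quota: 3,852 kg at 21%.
Pro-rata value split: in-quota = €1,348,048.30 × 2,278/6,130 = €500,954.98; over-quota = €1,348,048.30 − €500,954.98 = €847,093.32.
In-quota duty = €500,954.98 × 8% = €40,076.40. Over-quota duty = €847,093.32 × 21% = €177,889.60.
Line duty = €40,076.40 + €177,889.60 = €217,966.00.
Total = €49,076.25 + €217,966.00 = €267,042.25.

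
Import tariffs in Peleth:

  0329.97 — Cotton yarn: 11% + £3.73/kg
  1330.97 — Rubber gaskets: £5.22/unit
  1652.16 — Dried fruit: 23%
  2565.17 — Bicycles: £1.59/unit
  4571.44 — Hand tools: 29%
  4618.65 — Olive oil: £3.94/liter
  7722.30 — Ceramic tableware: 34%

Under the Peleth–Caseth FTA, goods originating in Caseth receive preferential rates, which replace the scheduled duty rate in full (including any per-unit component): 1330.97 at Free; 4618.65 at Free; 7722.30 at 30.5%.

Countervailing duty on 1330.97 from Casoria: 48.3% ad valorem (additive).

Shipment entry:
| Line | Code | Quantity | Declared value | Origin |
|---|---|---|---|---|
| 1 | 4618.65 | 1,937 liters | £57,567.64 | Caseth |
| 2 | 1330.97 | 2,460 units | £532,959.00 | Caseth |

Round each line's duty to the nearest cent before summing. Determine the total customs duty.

£0.00

Line 1 (4618.65, Caseth, 1,937 liters, £57,567.64):
Base rate for 4618.65 is £3.94/liter.
Origin Caseth qualifies under the Peleth–Caseth agreement and 4618.65 is covered: preferential rate Free applies instead.
Duty = £57,567.64 × 0% = £0.00.
Line 2 (1330.97, Caseth, 2,460 units, £532,959.00):
Base rate for 1330.97 is £5.22/unit.
Origin Caseth qualifies under the Peleth–Caseth agreement and 1330.97 is covered: preferential rate Free applies instead.
The additional-duty order on 1330.97 targets Casoria, not Caseth; it does not apply.
Duty = £532,959.00 × 0% = £0.00.
Total = £0.00 + £0.00 = £0.00.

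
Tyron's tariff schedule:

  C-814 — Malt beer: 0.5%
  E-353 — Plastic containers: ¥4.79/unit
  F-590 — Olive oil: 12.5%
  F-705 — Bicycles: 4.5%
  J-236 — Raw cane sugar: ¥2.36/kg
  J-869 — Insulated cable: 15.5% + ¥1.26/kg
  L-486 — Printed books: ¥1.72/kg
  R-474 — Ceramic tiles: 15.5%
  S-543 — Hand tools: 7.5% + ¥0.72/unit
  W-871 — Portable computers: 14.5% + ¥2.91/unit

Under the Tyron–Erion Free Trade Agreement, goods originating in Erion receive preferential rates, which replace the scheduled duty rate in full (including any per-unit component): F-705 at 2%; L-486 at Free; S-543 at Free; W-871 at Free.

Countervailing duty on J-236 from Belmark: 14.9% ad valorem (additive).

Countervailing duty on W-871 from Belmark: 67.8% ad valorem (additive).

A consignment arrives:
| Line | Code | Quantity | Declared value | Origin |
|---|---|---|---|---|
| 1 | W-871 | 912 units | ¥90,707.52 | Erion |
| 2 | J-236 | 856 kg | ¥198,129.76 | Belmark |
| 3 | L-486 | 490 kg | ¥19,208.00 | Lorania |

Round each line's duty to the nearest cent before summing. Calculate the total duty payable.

Line 1 (W-871, Erion, 912 units, ¥90,707.52):
Base rate for W-871 is 14.5% + ¥2.91/unit.
Origin Erion qualifies under the Tyron–Erion agreement and W-871 is covered: preferential rate Free applies instead.
The additional-duty order on W-871 targets Belmark, not Erion; it does not apply.
Duty = ¥90,707.52 × 0% = ¥0.00.
Line 2 (J-236, Belmark, 856 kg, ¥198,129.76):
Base rate for J-236 is ¥2.36/kg.
Additional duty on J-236 from Belmark: +14.9% ad valorem. Applied ad valorem rate = 14.9%.
Duty = ¥198,129.76 × 14.9% + 856 × ¥2.36 = ¥31,541.49.
Line 3 (L-486, Lorania, 490 kg, ¥19,208.00):
Base rate for L-486 is ¥1.72/kg.
L-486 has an FTA preferential rate, but origin Lorania is not Erion; base rate stands.
Duty = 490 × ¥1.72 = ¥842.80.
Total = ¥0.00 + ¥31,541.49 + ¥842.80 = ¥32,384.29.

¥32,384.29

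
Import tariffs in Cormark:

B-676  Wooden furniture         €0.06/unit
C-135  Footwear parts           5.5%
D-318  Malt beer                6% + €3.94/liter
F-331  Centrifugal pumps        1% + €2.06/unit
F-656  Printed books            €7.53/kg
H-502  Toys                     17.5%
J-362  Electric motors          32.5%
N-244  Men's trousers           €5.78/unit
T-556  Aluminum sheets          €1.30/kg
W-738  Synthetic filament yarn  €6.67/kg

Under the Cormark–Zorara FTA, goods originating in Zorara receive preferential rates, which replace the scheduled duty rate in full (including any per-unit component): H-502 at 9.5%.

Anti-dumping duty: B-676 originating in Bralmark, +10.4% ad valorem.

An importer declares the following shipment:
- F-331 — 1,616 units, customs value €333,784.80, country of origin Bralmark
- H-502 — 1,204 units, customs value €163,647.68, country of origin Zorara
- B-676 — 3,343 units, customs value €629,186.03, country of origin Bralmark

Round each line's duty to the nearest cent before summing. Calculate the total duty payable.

Line 1 (F-331, Bralmark, 1,616 units, €333,784.80):
Base rate for F-331 is 1% + €2.06/unit.
Duty = €333,784.80 × 1% + 1,616 × €2.06 = €6,666.81.
Line 2 (H-502, Zorara, 1,204 units, €163,647.68):
Base rate for H-502 is 17.5%.
Origin Zorara qualifies under the Cormark–Zorara agreement and H-502 is covered: preferential rate 9.5% applies instead.
Duty = €163,647.68 × 9.5% = €15,546.53.
Line 3 (B-676, Bralmark, 3,343 units, €629,186.03):
Base rate for B-676 is €0.06/unit.
Additional duty on B-676 from Bralmark: +10.4% ad valorem. Applied ad valorem rate = 10.4%.
Duty = €629,186.03 × 10.4% + 3,343 × €0.06 = €65,635.93.
Total = €6,666.81 + €15,546.53 + €65,635.93 = €87,849.27.

€87,849.27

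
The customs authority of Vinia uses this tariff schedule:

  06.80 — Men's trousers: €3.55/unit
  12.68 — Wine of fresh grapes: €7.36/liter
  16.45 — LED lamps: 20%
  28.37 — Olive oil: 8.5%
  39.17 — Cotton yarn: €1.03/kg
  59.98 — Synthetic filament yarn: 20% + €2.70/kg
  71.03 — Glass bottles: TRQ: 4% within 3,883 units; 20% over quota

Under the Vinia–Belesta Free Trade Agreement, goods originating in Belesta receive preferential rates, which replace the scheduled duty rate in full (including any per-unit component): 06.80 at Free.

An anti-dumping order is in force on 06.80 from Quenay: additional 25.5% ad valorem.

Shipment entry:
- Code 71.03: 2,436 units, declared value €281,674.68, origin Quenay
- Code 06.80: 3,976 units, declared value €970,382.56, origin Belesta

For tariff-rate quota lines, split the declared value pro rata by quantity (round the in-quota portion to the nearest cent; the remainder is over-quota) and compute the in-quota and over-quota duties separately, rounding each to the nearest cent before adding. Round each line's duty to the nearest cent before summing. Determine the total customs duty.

Line 1 (71.03, Quenay, 2,436 units, €281,674.68):
Code 71.03 is under a tariff-rate quota (threshold 3,883 units). Quantity 2,436 units is within the quota, so the in-quota rate 4% applies to the full value.
Duty = €281,674.68 × 4% = €11,266.99.
Line 2 (06.80, Belesta, 3,976 units, €970,382.56):
Base rate for 06.80 is €3.55/unit.
Origin Belesta qualifies under the Vinia–Belesta agreement and 06.80 is covered: preferential rate Free applies instead.
The additional-duty order on 06.80 targets Quenay, not Belesta; it does not apply.
Duty = €970,382.56 × 0% = €0.00.
Total = €11,266.99 + €0.00 = €11,266.99.

€11,266.99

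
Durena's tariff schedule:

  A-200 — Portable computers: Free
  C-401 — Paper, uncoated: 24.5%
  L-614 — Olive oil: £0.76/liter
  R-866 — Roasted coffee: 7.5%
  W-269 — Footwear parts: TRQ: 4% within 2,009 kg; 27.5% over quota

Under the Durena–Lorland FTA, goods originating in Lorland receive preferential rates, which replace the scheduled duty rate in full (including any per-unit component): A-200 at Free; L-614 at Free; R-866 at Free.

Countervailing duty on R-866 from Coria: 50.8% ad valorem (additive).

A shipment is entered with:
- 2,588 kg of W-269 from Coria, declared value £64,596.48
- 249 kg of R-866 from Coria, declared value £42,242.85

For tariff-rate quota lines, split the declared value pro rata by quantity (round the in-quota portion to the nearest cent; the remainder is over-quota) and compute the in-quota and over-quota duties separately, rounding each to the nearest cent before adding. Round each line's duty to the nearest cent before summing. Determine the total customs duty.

£30,607.63

Line 1 (W-269, Coria, 2,588 kg, £64,596.48):
Code W-269 is under a tariff-rate quota (threshold 2,009 kg). In-quota: 2,009 kg at 4%; over-quota: 579 kg at 27.5%.
Pro-rata value split: in-quota = £64,596.48 × 2,009/2,588 = £50,144.64; over-quota = £64,596.48 − £50,144.64 = £14,451.84.
In-quota duty = £50,144.64 × 4% = £2,005.79. Over-quota duty = £14,451.84 × 27.5% = £3,974.26.
Line duty = £2,005.79 + £3,974.26 = £5,980.05.
Line 2 (R-866, Coria, 249 kg, £42,242.85):
Base rate for R-866 is 7.5%.
R-866 has an FTA preferential rate, but origin Coria is not Lorland; base rate stands.
Additional duty on R-866 from Coria: +50.8%. Applied ad valorem rate: 7.5% + 50.8% = 58.3%.
Duty = £42,242.85 × 58.3% = £24,627.58.
Total = £5,980.05 + £24,627.58 = £30,607.63.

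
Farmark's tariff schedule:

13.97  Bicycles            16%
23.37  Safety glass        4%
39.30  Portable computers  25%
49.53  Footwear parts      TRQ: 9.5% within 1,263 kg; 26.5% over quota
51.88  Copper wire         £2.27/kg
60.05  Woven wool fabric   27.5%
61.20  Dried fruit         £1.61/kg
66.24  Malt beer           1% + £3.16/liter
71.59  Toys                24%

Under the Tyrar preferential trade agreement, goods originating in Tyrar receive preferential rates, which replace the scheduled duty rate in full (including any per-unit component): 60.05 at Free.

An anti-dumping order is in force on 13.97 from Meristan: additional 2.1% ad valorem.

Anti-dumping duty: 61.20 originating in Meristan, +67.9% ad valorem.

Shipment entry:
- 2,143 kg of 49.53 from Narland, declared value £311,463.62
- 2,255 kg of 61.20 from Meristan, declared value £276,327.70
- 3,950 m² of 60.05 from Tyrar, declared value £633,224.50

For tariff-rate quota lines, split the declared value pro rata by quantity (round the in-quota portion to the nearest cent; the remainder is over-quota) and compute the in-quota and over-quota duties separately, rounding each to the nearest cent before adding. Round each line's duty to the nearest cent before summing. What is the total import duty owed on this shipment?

Line 1 (49.53, Narland, 2,143 kg, £311,463.62):
Code 49.53 is under a tariff-rate quota (threshold 1,263 kg). In-quota: 1,263 kg at 9.5%; over-quota: 880 kg at 26.5%.
Pro-rata value split: in-quota = £311,463.62 × 1,263/2,143 = £183,564.42; over-quota = £311,463.62 − £183,564.42 = £127,899.20.
In-quota duty = £183,564.42 × 9.5% = £17,438.62. Over-quota duty = £127,899.20 × 26.5% = £33,893.29.
Line duty = £17,438.62 + £33,893.29 = £51,331.91.
Line 2 (61.20, Meristan, 2,255 kg, £276,327.70):
Base rate for 61.20 is £1.61/kg.
Additional duty on 61.20 from Meristan: +67.9% ad valorem. Applied ad valorem rate = 67.9%.
Duty = £276,327.70 × 67.9% + 2,255 × £1.61 = £191,257.06.
Line 3 (60.05, Tyrar, 3,950 m², £633,224.50):
Base rate for 60.05 is 27.5%.
Origin Tyrar qualifies under the Farmark–Tyrar agreement and 60.05 is covered: preferential rate Free applies instead.
Duty = £633,224.50 × 0% = £0.00.
Total = £51,331.91 + £191,257.06 + £0.00 = £242,588.97.

£242,588.97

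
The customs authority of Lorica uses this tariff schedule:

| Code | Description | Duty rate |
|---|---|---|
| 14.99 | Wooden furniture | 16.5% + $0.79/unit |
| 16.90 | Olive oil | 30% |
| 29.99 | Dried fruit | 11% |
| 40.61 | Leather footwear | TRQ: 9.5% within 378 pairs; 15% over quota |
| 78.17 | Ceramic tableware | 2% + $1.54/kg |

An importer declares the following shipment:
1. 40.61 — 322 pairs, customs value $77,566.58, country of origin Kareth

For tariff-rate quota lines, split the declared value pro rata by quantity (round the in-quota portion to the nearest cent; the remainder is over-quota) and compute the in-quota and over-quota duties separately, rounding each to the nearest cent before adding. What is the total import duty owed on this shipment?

$7,368.83

Line 1 (40.61, Kareth, 322 pairs, $77,566.58):
Code 40.61 is under a tariff-rate quota (threshold 378 pairs). Quantity 322 pairs is within the quota, so the in-quota rate 9.5% applies to the full value.
Duty = $77,566.58 × 9.5% = $7,368.83.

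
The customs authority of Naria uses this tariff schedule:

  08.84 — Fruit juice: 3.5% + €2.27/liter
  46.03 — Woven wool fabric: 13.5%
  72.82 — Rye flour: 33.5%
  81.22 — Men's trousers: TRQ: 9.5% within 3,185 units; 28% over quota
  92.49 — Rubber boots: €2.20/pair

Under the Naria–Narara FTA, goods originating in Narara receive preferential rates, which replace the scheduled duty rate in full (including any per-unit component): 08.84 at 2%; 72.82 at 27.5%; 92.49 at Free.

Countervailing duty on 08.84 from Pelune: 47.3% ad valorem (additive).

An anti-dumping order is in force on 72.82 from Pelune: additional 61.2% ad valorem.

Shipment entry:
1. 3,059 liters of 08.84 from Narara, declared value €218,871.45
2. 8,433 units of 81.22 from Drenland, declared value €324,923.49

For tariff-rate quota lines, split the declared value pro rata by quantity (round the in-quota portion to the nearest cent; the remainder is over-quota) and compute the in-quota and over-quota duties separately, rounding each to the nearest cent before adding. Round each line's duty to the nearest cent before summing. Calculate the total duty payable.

Line 1 (08.84, Narara, 3,059 liters, €218,871.45):
Base rate for 08.84 is 3.5% + €2.27/liter.
Origin Narara qualifies under the Naria–Narara agreement and 08.84 is covered: preferential rate 2% applies instead.
The additional-duty order on 08.84 targets Pelune, not Narara; it does not apply.
Duty = €218,871.45 × 2% = €4,377.43.
Line 2 (81.22, Drenland, 8,433 units, €324,923.49):
Code 81.22 is under a tariff-rate quota (threshold 3,185 units). In-quota: 3,185 units at 9.5%; over-quota: 5,248 units at 28%.
Pro-rata value split: in-quota = €324,923.49 × 3,185/8,433 = €122,718.05; over-quota = €324,923.49 − €122,718.05 = €202,205.44.
In-quota duty = €122,718.05 × 9.5% = €11,658.21. Over-quota duty = €202,205.44 × 28% = €56,617.52.
Line duty = €11,658.21 + €56,617.52 = €68,275.73.
Total = €4,377.43 + €68,275.73 = €72,653.16.

€72,653.16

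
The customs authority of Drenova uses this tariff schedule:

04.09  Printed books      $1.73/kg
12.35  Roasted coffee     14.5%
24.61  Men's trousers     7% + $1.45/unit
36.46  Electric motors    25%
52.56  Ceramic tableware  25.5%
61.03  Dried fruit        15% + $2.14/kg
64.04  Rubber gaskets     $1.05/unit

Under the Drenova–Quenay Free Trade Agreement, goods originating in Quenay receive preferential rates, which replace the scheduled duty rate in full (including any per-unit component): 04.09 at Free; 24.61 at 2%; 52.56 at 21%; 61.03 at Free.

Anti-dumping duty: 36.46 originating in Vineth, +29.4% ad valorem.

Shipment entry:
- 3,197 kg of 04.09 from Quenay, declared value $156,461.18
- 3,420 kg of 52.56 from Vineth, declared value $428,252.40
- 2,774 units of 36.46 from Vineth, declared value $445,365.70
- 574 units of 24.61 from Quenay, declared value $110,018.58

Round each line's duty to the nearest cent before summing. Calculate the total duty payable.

Line 1 (04.09, Quenay, 3,197 kg, $156,461.18):
Base rate for 04.09 is $1.73/kg.
Origin Quenay qualifies under the Drenova–Quenay agreement and 04.09 is covered: preferential rate Free applies instead.
Duty = $156,461.18 × 0% = $0.00.
Line 2 (52.56, Vineth, 3,420 kg, $428,252.40):
Base rate for 52.56 is 25.5%.
52.56 has an FTA preferential rate, but origin Vineth is not Quenay; base rate stands.
Duty = $428,252.40 × 25.5% = $109,204.36.
Line 3 (36.46, Vineth, 2,774 units, $445,365.70):
Base rate for 36.46 is 25%.
Additional duty on 36.46 from Vineth: +29.4%. Applied ad valorem rate: 25% + 29.4% = 54.4%.
Duty = $445,365.70 × 54.4% = $242,278.94.
Line 4 (24.61, Quenay, 574 units, $110,018.58):
Base rate for 24.61 is 7% + $1.45/unit.
Origin Quenay qualifies under the Drenova–Quenay agreement and 24.61 is covered: preferential rate 2% applies instead.
Duty = $110,018.58 × 2% = $2,200.37.
Total = $0.00 + $109,204.36 + $242,278.94 + $2,200.37 = $353,683.67.

$353,683.67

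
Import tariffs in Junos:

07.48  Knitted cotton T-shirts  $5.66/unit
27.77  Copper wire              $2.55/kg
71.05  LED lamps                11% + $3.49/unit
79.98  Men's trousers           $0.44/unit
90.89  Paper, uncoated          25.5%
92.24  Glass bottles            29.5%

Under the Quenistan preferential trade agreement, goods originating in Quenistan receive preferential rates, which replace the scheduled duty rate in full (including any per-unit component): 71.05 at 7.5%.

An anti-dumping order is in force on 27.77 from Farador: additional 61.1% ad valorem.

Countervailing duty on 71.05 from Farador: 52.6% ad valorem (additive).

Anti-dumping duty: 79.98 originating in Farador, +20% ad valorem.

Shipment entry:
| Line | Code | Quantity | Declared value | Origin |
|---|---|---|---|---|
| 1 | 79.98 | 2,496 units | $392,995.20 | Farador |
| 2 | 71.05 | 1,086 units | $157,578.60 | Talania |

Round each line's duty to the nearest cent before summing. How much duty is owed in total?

$100,821.07

Line 1 (79.98, Farador, 2,496 units, $392,995.20):
Base rate for 79.98 is $0.44/unit.
Additional duty on 79.98 from Farador: +20% ad valorem. Applied ad valorem rate = 20%.
Duty = $392,995.20 × 20% + 2,496 × $0.44 = $79,697.28.
Line 2 (71.05, Talania, 1,086 units, $157,578.60):
Base rate for 71.05 is 11% + $3.49/unit.
71.05 has an FTA preferential rate, but origin Talania is not Quenistan; base rate stands.
The additional-duty order on 71.05 targets Farador, not Talania; it does not apply.
Duty = $157,578.60 × 11% + 1,086 × $3.49 = $21,123.79.
Total = $79,697.28 + $21,123.79 = $100,821.07.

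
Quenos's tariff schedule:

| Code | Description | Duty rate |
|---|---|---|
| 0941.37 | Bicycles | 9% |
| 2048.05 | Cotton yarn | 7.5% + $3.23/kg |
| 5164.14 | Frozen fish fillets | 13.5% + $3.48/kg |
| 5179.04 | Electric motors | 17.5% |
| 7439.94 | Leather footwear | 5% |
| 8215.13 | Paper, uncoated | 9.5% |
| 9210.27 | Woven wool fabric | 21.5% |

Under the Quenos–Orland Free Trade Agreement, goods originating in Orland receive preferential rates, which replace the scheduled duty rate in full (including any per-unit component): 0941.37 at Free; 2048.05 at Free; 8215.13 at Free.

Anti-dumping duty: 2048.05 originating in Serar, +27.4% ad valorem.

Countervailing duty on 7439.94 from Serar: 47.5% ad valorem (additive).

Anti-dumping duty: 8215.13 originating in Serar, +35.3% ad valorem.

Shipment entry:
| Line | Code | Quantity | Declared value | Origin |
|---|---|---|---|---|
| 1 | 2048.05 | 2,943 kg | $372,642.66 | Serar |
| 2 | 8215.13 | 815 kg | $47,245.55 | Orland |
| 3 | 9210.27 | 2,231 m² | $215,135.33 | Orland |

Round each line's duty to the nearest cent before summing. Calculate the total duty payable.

Line 1 (2048.05, Serar, 2,943 kg, $372,642.66):
Base rate for 2048.05 is 7.5% + $3.23/kg.
2048.05 has an FTA preferential rate, but origin Serar is not Orland; base rate stands.
Additional duty on 2048.05 from Serar: +27.4%. Applied ad valorem rate: 7.5% + 27.4% = 34.9%.
Duty = $372,642.66 × 34.9% + 2,943 × $3.23 = $139,558.18.
Line 2 (8215.13, Orland, 815 kg, $47,245.55):
Base rate for 8215.13 is 9.5%.
Origin Orland qualifies under the Quenos–Orland agreement and 8215.13 is covered: preferential rate Free applies instead.
The additional-duty order on 8215.13 targets Serar, not Orland; it does not apply.
Duty = $47,245.55 × 0% = $0.00.
Line 3 (9210.27, Orland, 2,231 m², $215,135.33):
Base rate for 9210.27 is 21.5%.
Origin Orland is the FTA partner but 9210.27 is not on the preference list; base rate stands.
Duty = $215,135.33 × 21.5% = $46,254.10.
Total = $139,558.18 + $0.00 + $46,254.10 = $185,812.28.

$185,812.28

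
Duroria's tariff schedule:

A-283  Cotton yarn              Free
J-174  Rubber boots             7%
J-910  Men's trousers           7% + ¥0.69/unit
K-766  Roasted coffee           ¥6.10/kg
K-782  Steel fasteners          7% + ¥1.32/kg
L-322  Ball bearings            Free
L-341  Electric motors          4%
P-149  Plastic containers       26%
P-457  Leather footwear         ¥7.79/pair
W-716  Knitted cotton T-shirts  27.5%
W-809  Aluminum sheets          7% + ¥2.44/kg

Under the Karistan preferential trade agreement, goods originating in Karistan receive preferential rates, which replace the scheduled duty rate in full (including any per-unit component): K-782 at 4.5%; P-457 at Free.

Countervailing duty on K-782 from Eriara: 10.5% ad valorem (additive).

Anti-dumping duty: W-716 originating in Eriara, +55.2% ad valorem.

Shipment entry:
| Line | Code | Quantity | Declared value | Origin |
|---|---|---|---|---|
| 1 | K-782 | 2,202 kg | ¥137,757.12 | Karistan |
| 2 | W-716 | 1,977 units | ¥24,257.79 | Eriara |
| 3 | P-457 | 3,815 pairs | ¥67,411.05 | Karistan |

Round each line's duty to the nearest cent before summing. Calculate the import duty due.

Line 1 (K-782, Karistan, 2,202 kg, ¥137,757.12):
Base rate for K-782 is 7% + ¥1.32/kg.
Origin Karistan qualifies under the Duroria–Karistan agreement and K-782 is covered: preferential rate 4.5% applies instead.
The additional-duty order on K-782 targets Eriara, not Karistan; it does not apply.
Duty = ¥137,757.12 × 4.5% = ¥6,199.07.
Line 2 (W-716, Eriara, 1,977 units, ¥24,257.79):
Base rate for W-716 is 27.5%.
Additional duty on W-716 from Eriara: +55.2%. Applied ad valorem rate: 27.5% + 55.2% = 82.7%.
Duty = ¥24,257.79 × 82.7% = ¥20,061.19.
Line 3 (P-457, Karistan, 3,815 pairs, ¥67,411.05):
Base rate for P-457 is ¥7.79/pair.
Origin Karistan qualifies under the Duroria–Karistan agreement and P-457 is covered: preferential rate Free applies instead.
Duty = ¥67,411.05 × 0% = ¥0.00.
Total = ¥6,199.07 + ¥20,061.19 + ¥0.00 = ¥26,260.26.

¥26,260.26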